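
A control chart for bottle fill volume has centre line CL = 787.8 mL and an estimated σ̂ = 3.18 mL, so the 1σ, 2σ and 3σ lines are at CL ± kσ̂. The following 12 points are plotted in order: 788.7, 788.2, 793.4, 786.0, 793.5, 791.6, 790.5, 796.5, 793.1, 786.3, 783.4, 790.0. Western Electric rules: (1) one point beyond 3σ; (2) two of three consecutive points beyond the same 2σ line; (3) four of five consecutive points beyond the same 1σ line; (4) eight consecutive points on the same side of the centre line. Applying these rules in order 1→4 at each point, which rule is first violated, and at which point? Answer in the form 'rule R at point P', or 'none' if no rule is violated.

rule 3 at point 9

Zone of each point (C = within 1σ̂, B = 1σ̂–2σ̂, A = 2σ̂–3σ̂, * = beyond 3σ̂; sign = side of CL): 1:+C, 2:+C, 3:+B, 4:-C, 5:+B, 6:+B, 7:+C, 8:+A, 9:+B, 10:-C, 11:-B, 12:+C
Rule 3 (four of five consecutive points beyond the same 1σ limit) is satisfied at point 9.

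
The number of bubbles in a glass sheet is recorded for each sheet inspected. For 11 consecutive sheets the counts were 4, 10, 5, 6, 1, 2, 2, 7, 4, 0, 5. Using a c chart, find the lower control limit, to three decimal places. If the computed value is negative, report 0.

0.000

c̄ = (4 + 10 + 5 + 6 + 1 + 2 + 2 + 7 + 4 + 0 + 5) / 11 = 46 / 11 = 4.1818
LCL = c̄ − 3√c̄ = 4.1818 − 3 × 2.0449 = -1.9530 → 0 (cannot be negative)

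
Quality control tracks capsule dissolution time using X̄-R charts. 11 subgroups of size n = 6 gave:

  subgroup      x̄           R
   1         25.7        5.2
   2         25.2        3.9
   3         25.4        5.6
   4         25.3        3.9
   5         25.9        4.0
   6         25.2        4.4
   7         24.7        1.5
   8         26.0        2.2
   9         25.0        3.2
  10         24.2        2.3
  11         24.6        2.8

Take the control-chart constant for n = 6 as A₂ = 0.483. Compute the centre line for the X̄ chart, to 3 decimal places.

X̄̄ = (25.7 + 25.2 + 25.4 + 25.3 + 25.9 + 25.2 + 24.7 + 26.0 + 25.0 + 24.2 + 24.6) / 11 = 277.2000 / 11 = 25.2000
CL = X̄̄ = 25.2000

25.200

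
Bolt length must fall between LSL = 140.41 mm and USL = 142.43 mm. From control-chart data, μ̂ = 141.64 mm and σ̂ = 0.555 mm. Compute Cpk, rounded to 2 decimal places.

0.47

Cpu = (USL − μ̂) / (3σ̂) = (142.43 − 141.64) / (3 × 0.555) = 0.4745; Cpl = (μ̂ − LSL) / (3σ̂) = (141.64 − 140.41) / (3 × 0.555) = 0.7387; Cpk = min(Cpu, Cpl) = 0.4745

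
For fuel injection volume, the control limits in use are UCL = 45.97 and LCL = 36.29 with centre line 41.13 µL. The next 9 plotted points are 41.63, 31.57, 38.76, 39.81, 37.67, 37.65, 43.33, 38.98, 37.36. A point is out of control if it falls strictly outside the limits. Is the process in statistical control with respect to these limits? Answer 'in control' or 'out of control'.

out of control

Compare each point to [36.29, 45.97]: sample 2 = 31.57 < LCL.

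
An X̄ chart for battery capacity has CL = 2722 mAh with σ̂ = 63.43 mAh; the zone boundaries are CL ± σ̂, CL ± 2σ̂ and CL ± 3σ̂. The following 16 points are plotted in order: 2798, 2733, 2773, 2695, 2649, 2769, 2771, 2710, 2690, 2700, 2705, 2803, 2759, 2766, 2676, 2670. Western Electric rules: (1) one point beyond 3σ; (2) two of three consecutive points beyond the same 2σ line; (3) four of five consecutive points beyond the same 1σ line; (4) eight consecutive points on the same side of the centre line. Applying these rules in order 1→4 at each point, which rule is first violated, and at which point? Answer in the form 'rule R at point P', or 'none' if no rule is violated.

none

Zone of each point (C = within 1σ̂, B = 1σ̂–2σ̂, A = 2σ̂–3σ̂, * = beyond 3σ̂; sign = side of CL): 1:+B, 2:+C, 3:+C, 4:-C, 5:-B, 6:+C, 7:+C, 8:-C, 9:-C, 10:-C, 11:-C, 12:+B, 13:+C, 14:+C, 15:-C, 16:-C
No rule fires across all 16 points.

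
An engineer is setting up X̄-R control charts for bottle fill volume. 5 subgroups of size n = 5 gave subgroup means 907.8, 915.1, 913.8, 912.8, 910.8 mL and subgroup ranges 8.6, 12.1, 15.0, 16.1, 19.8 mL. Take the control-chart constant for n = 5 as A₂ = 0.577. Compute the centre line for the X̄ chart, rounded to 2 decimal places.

912.06

X̄̄ = (907.8 + 915.1 + 913.8 + 912.8 + 910.8) / 5 = 4560.3000 / 5 = 912.0600
CL = X̄̄ = 912.0600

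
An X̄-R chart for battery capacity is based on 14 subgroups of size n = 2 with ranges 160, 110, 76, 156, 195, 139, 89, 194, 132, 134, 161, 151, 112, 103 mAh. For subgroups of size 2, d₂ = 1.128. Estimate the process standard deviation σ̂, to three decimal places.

121.074

R̄ = (160 + 110 + 76 + 156 + 195 + 139 + 89 + 194 + 132 + 134 + 161 + 151 + 112 + 103) / 14 = 136.5714
σ̂ = R̄ / d₂ = 136.5714 / 1.128 = 121.0740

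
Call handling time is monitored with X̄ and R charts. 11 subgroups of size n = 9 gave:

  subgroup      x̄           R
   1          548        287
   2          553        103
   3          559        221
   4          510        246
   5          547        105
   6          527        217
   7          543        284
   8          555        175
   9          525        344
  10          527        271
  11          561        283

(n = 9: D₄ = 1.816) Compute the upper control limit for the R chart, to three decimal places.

418.671

R̄ = (287 + 103 + 221 + 246 + 105 + 217 + 284 + 175 + 344 + 271 + 283) / 11 = 2536.0000 / 11 = 230.5455
UCL_R = D₄·R̄ = 1.816 × 230.5455 = 418.6705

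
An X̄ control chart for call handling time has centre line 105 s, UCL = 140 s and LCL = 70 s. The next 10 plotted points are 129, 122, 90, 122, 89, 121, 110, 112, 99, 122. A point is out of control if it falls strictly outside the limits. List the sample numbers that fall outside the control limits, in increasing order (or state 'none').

All 10 points lie within [70, 140].

none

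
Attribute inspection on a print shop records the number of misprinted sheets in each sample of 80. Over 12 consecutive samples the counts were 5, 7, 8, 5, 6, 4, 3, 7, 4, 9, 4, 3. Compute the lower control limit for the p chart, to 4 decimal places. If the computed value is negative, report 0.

p̄ = Σdᵢ / (k·n) = 65 / (12 × 80) = 0.06771
LCL = p̄ − 3·√(p̄(1−p̄)/n) = 0.06771 − 3 × 0.02809 = -0.01656 → 0 (negative, so LCL = 0)

0.0000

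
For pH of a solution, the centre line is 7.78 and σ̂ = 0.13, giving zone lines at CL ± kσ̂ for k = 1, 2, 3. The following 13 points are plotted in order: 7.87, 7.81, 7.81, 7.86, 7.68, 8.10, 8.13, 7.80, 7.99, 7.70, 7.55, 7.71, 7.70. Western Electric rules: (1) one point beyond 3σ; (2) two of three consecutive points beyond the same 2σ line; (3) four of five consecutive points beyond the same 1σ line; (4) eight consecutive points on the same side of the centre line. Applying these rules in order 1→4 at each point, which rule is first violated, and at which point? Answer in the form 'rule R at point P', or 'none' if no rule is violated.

Zone of each point (C = within 1σ̂, B = 1σ̂–2σ̂, A = 2σ̂–3σ̂, * = beyond 3σ̂; sign = side of CL): 1:+C, 2:+C, 3:+C, 4:+C, 5:-C, 6:+A, 7:+A, 8:+C, 9:+B, 10:-C, 11:-B, 12:-C, 13:-C
Rule 2 (two of three consecutive points beyond the same 2σ limit) is satisfied at point 7.

rule 2 at point 7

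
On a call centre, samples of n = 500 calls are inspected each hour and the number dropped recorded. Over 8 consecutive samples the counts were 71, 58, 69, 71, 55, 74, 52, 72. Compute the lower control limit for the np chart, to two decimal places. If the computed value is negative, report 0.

p̄ = Σdᵢ / (k·n) = 522 / (8 × 500) = 0.13050
LCL = np̄ − 3·√(np̄(1−p̄)) = 65.2500 − 3 × 7.5323 = 42.6532

42.65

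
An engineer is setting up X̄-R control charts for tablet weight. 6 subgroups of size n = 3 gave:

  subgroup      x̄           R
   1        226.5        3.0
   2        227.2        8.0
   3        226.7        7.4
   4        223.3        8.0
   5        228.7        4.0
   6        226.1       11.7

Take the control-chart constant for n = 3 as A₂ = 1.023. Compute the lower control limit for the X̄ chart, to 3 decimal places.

219.239

X̄̄ = (226.5 + 227.2 + 226.7 + 223.3 + 228.7 + 226.1) / 6 = 1358.5000 / 6 = 226.4167
R̄ = (3.0 + 8.0 + 7.4 + 8.0 + 4.0 + 11.7) / 6 = 42.1000 / 6 = 7.0167
LCL = X̄̄ − A₂·R̄ = 226.4167 − 1.023 × 7.0167 = 219.2386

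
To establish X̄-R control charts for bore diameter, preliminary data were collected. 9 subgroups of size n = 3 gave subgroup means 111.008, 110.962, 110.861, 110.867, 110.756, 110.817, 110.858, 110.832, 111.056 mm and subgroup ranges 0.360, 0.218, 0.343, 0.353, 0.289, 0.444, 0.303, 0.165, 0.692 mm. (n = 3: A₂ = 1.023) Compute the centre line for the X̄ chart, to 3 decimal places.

110.891

X̄̄ = (111.008 + 110.962 + 110.861 + 110.867 + 110.756 + 110.817 + 110.858 + 110.832 + 111.056) / 9 = 998.0170 / 9 = 110.8908
CL = X̄̄ = 110.8908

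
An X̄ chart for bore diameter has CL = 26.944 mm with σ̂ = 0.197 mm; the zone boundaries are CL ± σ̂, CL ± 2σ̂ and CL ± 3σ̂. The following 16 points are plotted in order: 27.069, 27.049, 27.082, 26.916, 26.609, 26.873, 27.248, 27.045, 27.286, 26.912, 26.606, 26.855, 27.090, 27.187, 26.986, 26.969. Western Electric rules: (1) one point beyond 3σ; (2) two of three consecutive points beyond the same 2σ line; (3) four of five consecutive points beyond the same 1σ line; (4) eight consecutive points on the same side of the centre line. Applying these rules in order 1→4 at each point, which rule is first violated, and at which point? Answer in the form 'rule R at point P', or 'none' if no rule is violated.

none

Zone of each point (C = within 1σ̂, B = 1σ̂–2σ̂, A = 2σ̂–3σ̂, * = beyond 3σ̂; sign = side of CL): 1:+C, 2:+C, 3:+C, 4:-C, 5:-B, 6:-C, 7:+B, 8:+C, 9:+B, 10:-C, 11:-B, 12:-C, 13:+C, 14:+B, 15:+C, 16:+C
No rule fires across all 16 points.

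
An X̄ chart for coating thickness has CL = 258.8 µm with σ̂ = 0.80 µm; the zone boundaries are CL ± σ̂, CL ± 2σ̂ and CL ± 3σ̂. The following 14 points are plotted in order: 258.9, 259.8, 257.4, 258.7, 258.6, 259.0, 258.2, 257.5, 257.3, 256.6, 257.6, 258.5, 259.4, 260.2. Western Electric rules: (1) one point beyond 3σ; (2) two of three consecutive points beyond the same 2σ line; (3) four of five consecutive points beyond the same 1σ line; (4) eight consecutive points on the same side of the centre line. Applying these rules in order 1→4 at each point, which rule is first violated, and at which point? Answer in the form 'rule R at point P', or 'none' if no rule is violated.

rule 3 at point 11

Zone of each point (C = within 1σ̂, B = 1σ̂–2σ̂, A = 2σ̂–3σ̂, * = beyond 3σ̂; sign = side of CL): 1:+C, 2:+B, 3:-B, 4:-C, 5:-C, 6:+C, 7:-C, 8:-B, 9:-B, 10:-A, 11:-B, 12:-C, 13:+C, 14:+B
Rule 3 (four of five consecutive points beyond the same 1σ limit) is satisfied at point 11.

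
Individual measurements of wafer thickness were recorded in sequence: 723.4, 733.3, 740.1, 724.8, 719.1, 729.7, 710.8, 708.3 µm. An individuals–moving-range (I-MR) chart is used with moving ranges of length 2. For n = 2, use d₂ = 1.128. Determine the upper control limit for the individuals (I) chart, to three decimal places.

750.169

X̄ = (723.4 + 733.3 + 740.1 + 724.8 + 719.1 + 729.7 + 710.8 + 708.3) / 8 = 723.6875
Moving ranges: 9.9, 6.8, 15.3, 5.7, 10.6, 18.9, 2.5; M̄R̄ = 69.7000 / 7 = 9.9571
UCL = X̄ + 3·M̄R̄/d₂ = 723.6875 + 3 × 9.9571 / 1.128 = 750.1693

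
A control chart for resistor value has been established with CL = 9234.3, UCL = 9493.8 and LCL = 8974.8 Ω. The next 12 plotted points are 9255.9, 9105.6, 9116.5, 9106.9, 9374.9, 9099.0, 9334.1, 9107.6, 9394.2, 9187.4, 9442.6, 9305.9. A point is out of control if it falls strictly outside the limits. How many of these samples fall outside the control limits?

All 12 points lie within [8974.8, 9493.8].

0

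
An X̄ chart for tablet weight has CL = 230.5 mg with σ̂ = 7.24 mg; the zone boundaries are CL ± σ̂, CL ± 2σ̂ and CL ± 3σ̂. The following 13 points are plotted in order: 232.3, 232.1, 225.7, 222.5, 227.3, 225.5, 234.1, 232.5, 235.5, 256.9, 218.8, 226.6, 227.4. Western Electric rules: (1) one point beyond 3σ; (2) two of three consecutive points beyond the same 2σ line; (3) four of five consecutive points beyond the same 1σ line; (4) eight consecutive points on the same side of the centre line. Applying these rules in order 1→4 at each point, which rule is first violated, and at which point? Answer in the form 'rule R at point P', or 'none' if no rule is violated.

Zone of each point (C = within 1σ̂, B = 1σ̂–2σ̂, A = 2σ̂–3σ̂, * = beyond 3σ̂; sign = side of CL): 1:+C, 2:+C, 3:-C, 4:-B, 5:-C, 6:-C, 7:+C, 8:+C, 9:+C, 10:+*, 11:-B, 12:-C, 13:-C
Rule 1 (one point beyond the 3σ limits) is satisfied at point 10.

rule 1 at point 10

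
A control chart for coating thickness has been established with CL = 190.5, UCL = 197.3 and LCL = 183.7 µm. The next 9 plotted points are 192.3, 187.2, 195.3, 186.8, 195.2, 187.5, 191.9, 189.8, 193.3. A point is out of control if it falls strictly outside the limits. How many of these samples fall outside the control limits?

0

All 9 points lie within [183.7, 197.3].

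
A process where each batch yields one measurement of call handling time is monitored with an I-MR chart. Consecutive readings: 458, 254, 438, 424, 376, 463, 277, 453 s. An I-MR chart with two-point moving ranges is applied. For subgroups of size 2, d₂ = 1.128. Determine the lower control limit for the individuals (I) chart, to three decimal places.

X̄ = (458 + 254 + 438 + 424 + 376 + 463 + 277 + 453) / 8 = 392.8750
Moving ranges: 204, 184, 14, 48, 87, 186, 176; M̄R̄ = 899.0000 / 7 = 128.4286
LCL = X̄ − 3·M̄R̄/d₂ = 392.8750 − 3 × 128.4286 / 1.128 = 51.3097

51.310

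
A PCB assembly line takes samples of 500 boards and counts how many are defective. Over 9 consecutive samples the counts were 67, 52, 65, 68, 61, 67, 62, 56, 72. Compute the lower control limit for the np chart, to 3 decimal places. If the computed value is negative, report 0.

p̄ = Σdᵢ / (k·n) = 570 / (9 × 500) = 0.12667
LCL = np̄ − 3·√(np̄(1−p̄)) = 63.3333 − 3 × 7.4371 = 41.0219

41.022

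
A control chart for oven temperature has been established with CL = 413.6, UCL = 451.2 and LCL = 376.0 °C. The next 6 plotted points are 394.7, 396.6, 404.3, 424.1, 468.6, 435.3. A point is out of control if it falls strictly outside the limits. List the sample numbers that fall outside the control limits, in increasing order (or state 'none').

5

Compare each point to [376.0, 451.2]: sample 5 = 468.6 > UCL.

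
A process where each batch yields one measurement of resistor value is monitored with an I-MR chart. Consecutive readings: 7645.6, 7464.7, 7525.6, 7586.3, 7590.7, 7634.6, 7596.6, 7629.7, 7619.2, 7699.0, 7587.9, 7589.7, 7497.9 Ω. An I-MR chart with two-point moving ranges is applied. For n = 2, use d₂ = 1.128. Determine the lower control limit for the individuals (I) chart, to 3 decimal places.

7430.920

X̄ = (7645.6 + 7464.7 + 7525.6 + 7586.3 + 7590.7 + 7634.6 + 7596.6 + 7629.7 + 7619.2 + 7699.0 + 7587.9 + 7589.7 + 7497.9) / 13 = 7589.8077
Moving ranges: 180.9, 60.9, 60.7, 4.4, 43.9, 38.0, 33.1, 10.5, 79.8, 111.1, 1.8, 91.8; M̄R̄ = 716.9000 / 12 = 59.7417
LCL = X̄ − 3·M̄R̄/d₂ = 7589.8077 − 3 × 59.7417 / 1.128 = 7430.9203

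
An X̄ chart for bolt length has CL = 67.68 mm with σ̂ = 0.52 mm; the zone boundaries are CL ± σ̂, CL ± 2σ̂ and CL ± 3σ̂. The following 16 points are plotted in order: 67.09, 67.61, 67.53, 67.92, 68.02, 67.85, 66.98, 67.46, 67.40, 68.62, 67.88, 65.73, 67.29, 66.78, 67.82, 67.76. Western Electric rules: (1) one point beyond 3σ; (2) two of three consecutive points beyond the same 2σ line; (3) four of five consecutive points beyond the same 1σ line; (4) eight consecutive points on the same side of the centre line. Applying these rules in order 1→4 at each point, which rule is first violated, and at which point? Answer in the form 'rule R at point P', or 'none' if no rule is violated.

rule 1 at point 12

Zone of each point (C = within 1σ̂, B = 1σ̂–2σ̂, A = 2σ̂–3σ̂, * = beyond 3σ̂; sign = side of CL): 1:-B, 2:-C, 3:-C, 4:+C, 5:+C, 6:+C, 7:-B, 8:-C, 9:-C, 10:+B, 11:+C, 12:-*, 13:-C, 14:-B, 15:+C, 16:+C
Rule 1 (one point beyond the 3σ limits) is satisfied at point 12.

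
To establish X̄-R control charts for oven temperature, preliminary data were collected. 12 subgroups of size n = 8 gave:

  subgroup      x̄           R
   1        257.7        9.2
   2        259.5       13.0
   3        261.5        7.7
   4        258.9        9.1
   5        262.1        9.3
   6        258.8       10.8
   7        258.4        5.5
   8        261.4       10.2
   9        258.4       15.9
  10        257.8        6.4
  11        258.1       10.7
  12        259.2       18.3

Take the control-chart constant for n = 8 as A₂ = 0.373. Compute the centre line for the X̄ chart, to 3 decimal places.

259.317

X̄̄ = (257.7 + 259.5 + 261.5 + 258.9 + 262.1 + 258.8 + 258.4 + 261.4 + 258.4 + 257.8 + 258.1 + 259.2) / 12 = 3111.8000 / 12 = 259.3167
CL = X̄̄ = 259.3167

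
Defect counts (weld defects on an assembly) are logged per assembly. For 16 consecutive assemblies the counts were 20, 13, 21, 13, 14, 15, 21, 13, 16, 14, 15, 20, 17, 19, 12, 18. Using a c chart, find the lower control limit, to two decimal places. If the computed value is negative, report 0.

4.20

c̄ = (20 + 13 + 21 + 13 + 14 + 15 + 21 + 13 + 16 + 14 + 15 + 20 + 17 + 19 + 12 + 18) / 16 = 261 / 16 = 16.3125
LCL = c̄ − 3√c̄ = 16.3125 − 3 × 4.0389 = 4.1959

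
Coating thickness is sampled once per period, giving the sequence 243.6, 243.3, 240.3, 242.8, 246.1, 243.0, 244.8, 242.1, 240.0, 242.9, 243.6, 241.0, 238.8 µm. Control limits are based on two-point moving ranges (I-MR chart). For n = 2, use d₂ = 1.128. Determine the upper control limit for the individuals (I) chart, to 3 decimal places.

X̄ = (243.6 + 243.3 + 240.3 + 242.8 + 246.1 + 243.0 + 244.8 + 242.1 + 240.0 + 242.9 + 243.6 + 241.0 + 238.8) / 13 = 242.4846
Moving ranges: 0.3, 3.0, 2.5, 3.3, 3.1, 1.8, 2.7, 2.1, 2.9, 0.7, 2.6, 2.2; M̄R̄ = 27.2000 / 12 = 2.2667
UCL = X̄ + 3·M̄R̄/d₂ = 242.4846 + 3 × 2.2667 / 1.128 = 248.5130

248.513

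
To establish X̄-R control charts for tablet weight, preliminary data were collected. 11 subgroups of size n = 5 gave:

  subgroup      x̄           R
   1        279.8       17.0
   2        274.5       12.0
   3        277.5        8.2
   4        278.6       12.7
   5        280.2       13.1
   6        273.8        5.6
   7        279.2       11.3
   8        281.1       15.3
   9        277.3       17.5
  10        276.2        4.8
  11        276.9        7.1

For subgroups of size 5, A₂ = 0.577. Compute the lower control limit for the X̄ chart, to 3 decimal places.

X̄̄ = (279.8 + 274.5 + 277.5 + 278.6 + 280.2 + 273.8 + 279.2 + 281.1 + 277.3 + 276.2 + 276.9) / 11 = 3055.1000 / 11 = 277.7364
R̄ = (17.0 + 12.0 + 8.2 + 12.7 + 13.1 + 5.6 + 11.3 + 15.3 + 17.5 + 4.8 + 7.1) / 11 = 124.6000 / 11 = 11.3273
LCL = X̄̄ − A₂·R̄ = 277.7364 − 0.577 × 11.3273 = 271.2005

271.201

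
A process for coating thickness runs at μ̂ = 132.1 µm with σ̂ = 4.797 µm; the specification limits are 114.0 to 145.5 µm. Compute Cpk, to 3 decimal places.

Cpu = (USL − μ̂) / (3σ̂) = (145.5 − 132.1) / (3 × 4.797) = 0.9311; Cpl = (μ̂ − LSL) / (3σ̂) = (132.1 − 114.0) / (3 × 4.797) = 1.2577; Cpk = min(Cpu, Cpl) = 0.9311

0.931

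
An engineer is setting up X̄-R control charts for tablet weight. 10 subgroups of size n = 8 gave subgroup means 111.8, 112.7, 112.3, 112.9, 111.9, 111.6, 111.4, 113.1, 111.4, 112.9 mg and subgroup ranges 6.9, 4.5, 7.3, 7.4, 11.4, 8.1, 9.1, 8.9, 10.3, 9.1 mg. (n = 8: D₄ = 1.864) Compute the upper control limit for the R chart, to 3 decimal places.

15.471

R̄ = (6.9 + 4.5 + 7.3 + 7.4 + 11.4 + 8.1 + 9.1 + 8.9 + 10.3 + 9.1) / 10 = 83.0000 / 10 = 8.3000
UCL_R = D₄·R̄ = 1.864 × 8.3000 = 15.4712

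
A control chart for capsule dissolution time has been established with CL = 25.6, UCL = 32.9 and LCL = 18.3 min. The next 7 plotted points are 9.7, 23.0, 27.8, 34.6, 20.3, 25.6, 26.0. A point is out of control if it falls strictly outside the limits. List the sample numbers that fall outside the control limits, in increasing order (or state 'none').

1, 4

Compare each point to [18.3, 32.9]: sample 1 = 9.7 < LCL; sample 4 = 34.6 > UCL.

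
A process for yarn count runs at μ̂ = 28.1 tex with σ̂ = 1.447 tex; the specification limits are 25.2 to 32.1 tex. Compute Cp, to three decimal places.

0.795

Cp = (USL − LSL) / (6σ̂) = (32.1 − 25.2) / (6 × 1.447) = 6.9000 / 8.6820 = 0.7947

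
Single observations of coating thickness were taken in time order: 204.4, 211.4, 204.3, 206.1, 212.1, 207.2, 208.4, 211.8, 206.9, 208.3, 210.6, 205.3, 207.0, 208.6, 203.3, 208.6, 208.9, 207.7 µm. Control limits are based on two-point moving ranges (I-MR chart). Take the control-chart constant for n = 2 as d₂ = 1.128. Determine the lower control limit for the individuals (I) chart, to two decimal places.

198.33

X̄ = (204.4 + 211.4 + 204.3 + 206.1 + 212.1 + 207.2 + 208.4 + 211.8 + 206.9 + 208.3 + 210.6 + 205.3 + 207.0 + 208.6 + 203.3 + 208.6 + 208.9 + 207.7) / 18 = 207.8278
Moving ranges: 7.0, 7.1, 1.8, 6.0, 4.9, 1.2, 3.4, 4.9, 1.4, 2.3, 5.3, 1.7, 1.6, 5.3, 5.3, 0.3, 1.2; M̄R̄ = 60.7000 / 17 = 3.5706
LCL = X̄ − 3·M̄R̄/d₂ = 207.8278 − 3 × 3.5706 / 1.128 = 198.3315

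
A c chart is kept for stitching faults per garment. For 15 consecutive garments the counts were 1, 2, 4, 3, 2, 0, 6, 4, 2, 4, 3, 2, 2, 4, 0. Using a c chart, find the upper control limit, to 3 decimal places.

7.437

c̄ = (1 + 2 + 4 + 3 + 2 + 0 + 6 + 4 + 2 + 4 + 3 + 2 + 2 + 4 + 0) / 15 = 39 / 15 = 2.6000
UCL = c̄ + 3√c̄ = 2.6000 + 3 × √2.6000 = 2.6000 + 3 × 1.6125 = 7.4374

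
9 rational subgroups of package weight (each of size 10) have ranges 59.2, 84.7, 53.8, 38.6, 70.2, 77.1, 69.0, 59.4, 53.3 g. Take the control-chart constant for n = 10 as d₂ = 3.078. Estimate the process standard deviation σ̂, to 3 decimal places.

R̄ = (59.2 + 84.7 + 53.8 + 38.6 + 70.2 + 77.1 + 69.0 + 59.4 + 53.3) / 9 = 62.8111
σ̂ = R̄ / d₂ = 62.8111 / 3.078 = 20.4065

20.406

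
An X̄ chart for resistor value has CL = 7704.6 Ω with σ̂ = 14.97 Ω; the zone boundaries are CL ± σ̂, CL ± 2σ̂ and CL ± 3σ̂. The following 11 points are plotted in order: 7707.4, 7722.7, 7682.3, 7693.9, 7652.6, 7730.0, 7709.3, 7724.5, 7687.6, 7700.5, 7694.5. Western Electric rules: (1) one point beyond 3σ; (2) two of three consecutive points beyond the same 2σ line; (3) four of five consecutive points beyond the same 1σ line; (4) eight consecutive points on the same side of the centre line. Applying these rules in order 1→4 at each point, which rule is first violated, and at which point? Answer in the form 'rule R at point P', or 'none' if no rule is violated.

rule 1 at point 5

Zone of each point (C = within 1σ̂, B = 1σ̂–2σ̂, A = 2σ̂–3σ̂, * = beyond 3σ̂; sign = side of CL): 1:+C, 2:+B, 3:-B, 4:-C, 5:-*, 6:+B, 7:+C, 8:+B, 9:-B, 10:-C, 11:-C
Rule 1 (one point beyond the 3σ limits) is satisfied at point 5.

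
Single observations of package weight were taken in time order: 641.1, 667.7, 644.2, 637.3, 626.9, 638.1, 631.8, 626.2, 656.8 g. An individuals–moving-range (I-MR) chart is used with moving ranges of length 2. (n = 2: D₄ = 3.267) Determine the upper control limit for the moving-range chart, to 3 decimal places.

49.454

Moving ranges: 26.6, 23.5, 6.9, 10.4, 11.2, 6.3, 5.6, 30.6; M̄R̄ = 121.1000 / 8 = 15.1375
UCL_MR = D₄·M̄R̄ = 3.267 × 15.1375 = 49.4542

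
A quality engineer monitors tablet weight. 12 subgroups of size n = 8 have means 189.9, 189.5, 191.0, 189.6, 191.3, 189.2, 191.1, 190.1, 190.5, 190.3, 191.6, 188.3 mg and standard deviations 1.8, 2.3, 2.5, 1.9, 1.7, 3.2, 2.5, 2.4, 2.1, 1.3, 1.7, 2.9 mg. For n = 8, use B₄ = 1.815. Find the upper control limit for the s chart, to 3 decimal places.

s̄ = (1.8 + 2.3 + 2.5 + 1.9 + 1.7 + 3.2 + 2.5 + 2.4 + 2.1 + 1.3 + 1.7 + 2.9) / 12 = 2.1917
UCL_s = B₄·s̄ = 1.815 × 2.1917 = 3.9779

3.978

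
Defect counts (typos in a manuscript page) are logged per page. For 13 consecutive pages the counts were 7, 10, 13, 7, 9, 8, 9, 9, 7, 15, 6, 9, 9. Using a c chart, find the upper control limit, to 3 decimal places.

18.115

c̄ = (7 + 10 + 13 + 7 + 9 + 8 + 9 + 9 + 7 + 15 + 6 + 9 + 9) / 13 = 118 / 13 = 9.0769
UCL = c̄ + 3√c̄ = 9.0769 + 3 × √9.0769 = 9.0769 + 3 × 3.0128 = 18.1153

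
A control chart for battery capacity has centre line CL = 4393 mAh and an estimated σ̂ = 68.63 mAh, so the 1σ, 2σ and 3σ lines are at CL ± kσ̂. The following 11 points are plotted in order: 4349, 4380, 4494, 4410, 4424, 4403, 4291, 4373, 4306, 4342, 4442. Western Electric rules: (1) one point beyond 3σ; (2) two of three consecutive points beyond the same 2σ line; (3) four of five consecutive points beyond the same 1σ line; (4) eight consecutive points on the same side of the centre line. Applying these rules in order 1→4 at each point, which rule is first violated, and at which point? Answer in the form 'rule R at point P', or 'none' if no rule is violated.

none

Zone of each point (C = within 1σ̂, B = 1σ̂–2σ̂, A = 2σ̂–3σ̂, * = beyond 3σ̂; sign = side of CL): 1:-C, 2:-C, 3:+B, 4:+C, 5:+C, 6:+C, 7:-B, 8:-C, 9:-B, 10:-C, 11:+C
No rule fires across all 11 points.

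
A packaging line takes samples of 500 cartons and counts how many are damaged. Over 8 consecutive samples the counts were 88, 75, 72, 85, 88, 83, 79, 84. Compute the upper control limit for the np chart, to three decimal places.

106.558

p̄ = Σdᵢ / (k·n) = 654 / (8 × 500) = 0.16350
UCL = np̄ + 3·√(np̄(1−p̄)) = 81.7500 + 3 × √(81.7500×0.83650) = 81.7500 + 3 × 8.2695 = 106.5584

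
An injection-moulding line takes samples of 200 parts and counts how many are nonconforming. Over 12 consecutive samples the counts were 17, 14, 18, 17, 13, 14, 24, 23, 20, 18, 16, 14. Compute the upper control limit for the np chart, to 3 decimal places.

p̄ = Σdᵢ / (k·n) = 208 / (12 × 200) = 0.08667
UCL = np̄ + 3·√(np̄(1−p̄)) = 17.3333 + 3 × √(17.3333×0.91333) = 17.3333 + 3 × 3.9788 = 29.2698

29.270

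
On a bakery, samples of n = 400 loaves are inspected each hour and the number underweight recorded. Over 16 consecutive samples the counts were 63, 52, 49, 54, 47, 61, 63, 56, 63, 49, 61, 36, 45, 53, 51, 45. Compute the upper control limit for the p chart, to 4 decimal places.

p̄ = Σdᵢ / (k·n) = 848 / (16 × 400) = 0.13250
UCL = p̄ + 3·√(p̄(1−p̄)/n) = 0.13250 + 3 × √(0.13250×0.86750/400) = 0.13250 + 3 × 0.01695 = 0.18336

0.1834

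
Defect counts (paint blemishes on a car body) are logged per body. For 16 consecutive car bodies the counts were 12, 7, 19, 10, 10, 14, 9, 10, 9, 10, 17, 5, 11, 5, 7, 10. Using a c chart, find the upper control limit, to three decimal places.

c̄ = (12 + 7 + 19 + 10 + 10 + 14 + 9 + 10 + 9 + 10 + 17 + 5 + 11 + 5 + 7 + 10) / 16 = 165 / 16 = 10.3125
UCL = c̄ + 3√c̄ = 10.3125 + 3 × √10.3125 = 10.3125 + 3 × 3.2113 = 19.9464

19.946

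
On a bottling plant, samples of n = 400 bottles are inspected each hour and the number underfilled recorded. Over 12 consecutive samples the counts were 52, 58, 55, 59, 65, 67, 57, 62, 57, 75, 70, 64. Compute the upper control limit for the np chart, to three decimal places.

83.428

p̄ = Σdᵢ / (k·n) = 741 / (12 × 400) = 0.15438
UCL = np̄ + 3·√(np̄(1−p̄)) = 61.7500 + 3 × √(61.7500×0.84562) = 61.7500 + 3 × 7.2262 = 83.4285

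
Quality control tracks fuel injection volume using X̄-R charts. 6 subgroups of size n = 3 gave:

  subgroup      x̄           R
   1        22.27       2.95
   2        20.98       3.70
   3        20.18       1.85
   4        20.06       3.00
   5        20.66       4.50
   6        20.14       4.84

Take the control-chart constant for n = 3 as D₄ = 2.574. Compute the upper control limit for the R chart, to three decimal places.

R̄ = (2.95 + 3.70 + 1.85 + 3.00 + 4.50 + 4.84) / 6 = 20.8400 / 6 = 3.4733
UCL_R = D₄·R̄ = 2.574 × 3.4733 = 8.9404

8.940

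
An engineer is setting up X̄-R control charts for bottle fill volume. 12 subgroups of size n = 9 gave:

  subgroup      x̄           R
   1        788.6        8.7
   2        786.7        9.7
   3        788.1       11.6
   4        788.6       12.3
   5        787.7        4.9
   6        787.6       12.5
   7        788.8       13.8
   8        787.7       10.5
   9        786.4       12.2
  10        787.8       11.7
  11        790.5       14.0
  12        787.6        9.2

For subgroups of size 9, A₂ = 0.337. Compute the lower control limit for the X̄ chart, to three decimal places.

784.327

X̄̄ = (788.6 + 786.7 + 788.1 + 788.6 + 787.7 + 787.6 + 788.8 + 787.7 + 786.4 + 787.8 + 790.5 + 787.6) / 12 = 9456.1000 / 12 = 788.0083
R̄ = (8.7 + 9.7 + 11.6 + 12.3 + 4.9 + 12.5 + 13.8 + 10.5 + 12.2 + 11.7 + 14.0 + 9.2) / 12 = 131.1000 / 12 = 10.9250
LCL = X̄̄ − A₂·R̄ = 788.0083 − 0.337 × 10.9250 = 784.3266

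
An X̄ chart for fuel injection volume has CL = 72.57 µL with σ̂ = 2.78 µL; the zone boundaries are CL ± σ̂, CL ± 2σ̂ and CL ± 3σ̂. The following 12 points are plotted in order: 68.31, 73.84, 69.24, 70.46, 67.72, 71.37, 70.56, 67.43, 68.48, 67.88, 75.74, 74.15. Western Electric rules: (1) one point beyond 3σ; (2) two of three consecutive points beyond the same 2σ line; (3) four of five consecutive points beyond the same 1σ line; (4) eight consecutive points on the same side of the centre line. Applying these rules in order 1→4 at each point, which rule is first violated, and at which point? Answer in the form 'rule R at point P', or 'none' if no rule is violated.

Zone of each point (C = within 1σ̂, B = 1σ̂–2σ̂, A = 2σ̂–3σ̂, * = beyond 3σ̂; sign = side of CL): 1:-B, 2:+C, 3:-B, 4:-C, 5:-B, 6:-C, 7:-C, 8:-B, 9:-B, 10:-B, 11:+B, 12:+C
Rule 4 (eight consecutive points on the same side of the centre line) is satisfied at point 10.

rule 4 at point 10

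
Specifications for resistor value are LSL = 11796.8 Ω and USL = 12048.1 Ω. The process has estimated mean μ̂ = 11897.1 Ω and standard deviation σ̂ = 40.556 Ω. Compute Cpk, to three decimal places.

Cpu = (USL − μ̂) / (3σ̂) = (12048.1 − 11897.1) / (3 × 40.556) = 1.2411; Cpl = (μ̂ − LSL) / (3σ̂) = (11897.1 − 11796.8) / (3 × 40.556) = 0.8244; Cpk = min(Cpu, Cpl) = 0.8244

0.824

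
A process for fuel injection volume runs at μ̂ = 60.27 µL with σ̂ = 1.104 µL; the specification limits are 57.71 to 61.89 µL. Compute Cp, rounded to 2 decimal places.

Cp = (USL − LSL) / (6σ̂) = (61.89 − 57.71) / (6 × 1.104) = 4.1800 / 6.6240 = 0.6310

0.63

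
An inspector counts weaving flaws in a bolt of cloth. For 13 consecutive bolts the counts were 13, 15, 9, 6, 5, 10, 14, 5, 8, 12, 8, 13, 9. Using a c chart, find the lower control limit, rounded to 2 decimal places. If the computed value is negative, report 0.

0.39

c̄ = (13 + 15 + 9 + 6 + 5 + 10 + 14 + 5 + 8 + 12 + 8 + 13 + 9) / 13 = 127 / 13 = 9.7692
LCL = c̄ − 3√c̄ = 9.7692 − 3 × 3.1256 = 0.3925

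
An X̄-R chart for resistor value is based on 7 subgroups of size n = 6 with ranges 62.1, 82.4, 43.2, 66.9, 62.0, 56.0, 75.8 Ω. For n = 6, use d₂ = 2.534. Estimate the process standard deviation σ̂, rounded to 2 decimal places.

R̄ = (62.1 + 82.4 + 43.2 + 66.9 + 62.0 + 56.0 + 75.8) / 7 = 64.0571
σ̂ = R̄ / d₂ = 64.0571 / 2.534 = 25.2791

25.28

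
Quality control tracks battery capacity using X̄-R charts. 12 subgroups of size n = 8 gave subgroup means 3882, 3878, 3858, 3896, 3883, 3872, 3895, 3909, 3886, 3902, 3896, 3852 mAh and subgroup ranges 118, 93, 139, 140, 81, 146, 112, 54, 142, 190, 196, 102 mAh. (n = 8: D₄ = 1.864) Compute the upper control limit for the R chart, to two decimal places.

235.02

R̄ = (118 + 93 + 139 + 140 + 81 + 146 + 112 + 54 + 142 + 190 + 196 + 102) / 12 = 1513.0000 / 12 = 126.0833
UCL_R = D₄·R̄ = 1.864 × 126.0833 = 235.0193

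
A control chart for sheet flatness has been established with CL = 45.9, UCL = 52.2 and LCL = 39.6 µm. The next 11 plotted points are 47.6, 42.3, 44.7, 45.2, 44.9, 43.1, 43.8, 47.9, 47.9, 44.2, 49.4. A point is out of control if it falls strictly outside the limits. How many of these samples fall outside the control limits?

0

All 11 points lie within [39.6, 52.2].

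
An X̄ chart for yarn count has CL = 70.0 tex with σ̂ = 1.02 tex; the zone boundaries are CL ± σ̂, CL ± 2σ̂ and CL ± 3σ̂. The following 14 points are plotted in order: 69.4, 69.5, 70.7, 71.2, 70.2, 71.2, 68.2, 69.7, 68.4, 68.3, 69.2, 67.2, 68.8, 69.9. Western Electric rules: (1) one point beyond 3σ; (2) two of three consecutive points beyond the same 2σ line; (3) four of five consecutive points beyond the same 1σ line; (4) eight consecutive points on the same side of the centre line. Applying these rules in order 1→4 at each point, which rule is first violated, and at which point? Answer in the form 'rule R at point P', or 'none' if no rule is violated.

Zone of each point (C = within 1σ̂, B = 1σ̂–2σ̂, A = 2σ̂–3σ̂, * = beyond 3σ̂; sign = side of CL): 1:-C, 2:-C, 3:+C, 4:+B, 5:+C, 6:+B, 7:-B, 8:-C, 9:-B, 10:-B, 11:-C, 12:-A, 13:-B, 14:-C
Rule 3 (four of five consecutive points beyond the same 1σ limit) is satisfied at point 13.

rule 3 at point 13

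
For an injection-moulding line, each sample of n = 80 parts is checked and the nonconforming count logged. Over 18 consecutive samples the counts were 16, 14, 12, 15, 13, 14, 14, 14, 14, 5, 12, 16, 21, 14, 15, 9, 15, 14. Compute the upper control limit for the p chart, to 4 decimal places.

p̄ = Σdᵢ / (k·n) = 247 / (18 × 80) = 0.17153
UCL = p̄ + 3·√(p̄(1−p̄)/n) = 0.17153 + 3 × √(0.17153×0.82847/80) = 0.17153 + 3 × 0.04215 = 0.29797

0.2980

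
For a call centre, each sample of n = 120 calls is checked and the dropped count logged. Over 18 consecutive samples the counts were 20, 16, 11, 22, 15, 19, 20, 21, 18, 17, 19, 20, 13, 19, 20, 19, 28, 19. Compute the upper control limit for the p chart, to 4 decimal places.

0.2548

p̄ = Σdᵢ / (k·n) = 336 / (18 × 120) = 0.15556
UCL = p̄ + 3·√(p̄(1−p̄)/n) = 0.15556 + 3 × √(0.15556×0.84444/120) = 0.15556 + 3 × 0.03309 = 0.25481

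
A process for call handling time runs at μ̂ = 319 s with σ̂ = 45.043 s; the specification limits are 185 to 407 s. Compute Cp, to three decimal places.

Cp = (USL − LSL) / (6σ̂) = (407 − 185) / (6 × 45.043) = 222.0000 / 270.2580 = 0.8214

0.821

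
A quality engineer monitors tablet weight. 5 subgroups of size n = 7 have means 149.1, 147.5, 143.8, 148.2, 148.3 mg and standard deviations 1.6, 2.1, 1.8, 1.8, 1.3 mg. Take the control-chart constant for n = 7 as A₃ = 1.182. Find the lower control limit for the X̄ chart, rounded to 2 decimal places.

145.35

X̄̄ = (149.1 + 147.5 + 143.8 + 148.2 + 148.3) / 5 = 147.3800
s̄ = (1.6 + 2.1 + 1.8 + 1.8 + 1.3) / 5 = 1.7200
LCL = X̄̄ − A₃·s̄ = 147.3800 − 1.182 × 1.7200 = 145.3470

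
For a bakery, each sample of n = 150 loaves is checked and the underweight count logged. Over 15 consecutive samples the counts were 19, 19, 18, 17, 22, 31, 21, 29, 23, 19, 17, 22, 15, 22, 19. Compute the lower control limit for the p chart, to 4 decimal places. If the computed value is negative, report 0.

0.0543

p̄ = Σdᵢ / (k·n) = 313 / (15 × 150) = 0.13911
LCL = p̄ − 3·√(p̄(1−p̄)/n) = 0.13911 − 3 × 0.02826 = 0.05434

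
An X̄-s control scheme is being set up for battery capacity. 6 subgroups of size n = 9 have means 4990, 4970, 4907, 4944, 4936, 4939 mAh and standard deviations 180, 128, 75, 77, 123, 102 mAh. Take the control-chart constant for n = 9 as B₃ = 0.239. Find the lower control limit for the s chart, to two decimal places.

s̄ = (180 + 128 + 75 + 77 + 123 + 102) / 6 = 114.1667
LCL_s = B₃·s̄ = 0.239 × 114.1667 = 27.2858

27.29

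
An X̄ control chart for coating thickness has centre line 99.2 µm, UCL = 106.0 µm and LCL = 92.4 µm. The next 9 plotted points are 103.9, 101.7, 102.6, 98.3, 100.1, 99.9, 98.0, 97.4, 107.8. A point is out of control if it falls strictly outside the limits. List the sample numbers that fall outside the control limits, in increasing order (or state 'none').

Compare each point to [92.4, 106.0]: sample 9 = 107.8 > UCL.

9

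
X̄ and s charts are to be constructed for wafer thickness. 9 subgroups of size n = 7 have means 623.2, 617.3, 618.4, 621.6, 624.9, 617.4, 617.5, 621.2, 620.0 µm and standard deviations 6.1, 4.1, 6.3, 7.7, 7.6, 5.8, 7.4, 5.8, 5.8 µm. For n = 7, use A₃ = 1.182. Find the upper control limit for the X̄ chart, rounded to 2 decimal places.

X̄̄ = (623.2 + 617.3 + 618.4 + 621.6 + 624.9 + 617.4 + 617.5 + 621.2 + 620.0) / 9 = 620.1667
s̄ = (6.1 + 4.1 + 6.3 + 7.7 + 7.6 + 5.8 + 7.4 + 5.8 + 5.8) / 9 = 6.2889
UCL = X̄̄ + A₃·s̄ = 620.1667 + 1.182 × 6.2889 = 627.6001

627.60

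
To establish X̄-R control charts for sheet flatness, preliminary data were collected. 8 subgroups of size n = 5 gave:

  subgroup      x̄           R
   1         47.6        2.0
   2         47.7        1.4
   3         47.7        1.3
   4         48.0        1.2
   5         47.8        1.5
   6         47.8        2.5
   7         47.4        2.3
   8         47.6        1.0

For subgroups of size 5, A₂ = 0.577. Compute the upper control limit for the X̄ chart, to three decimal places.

X̄̄ = (47.6 + 47.7 + 47.7 + 48.0 + 47.8 + 47.8 + 47.4 + 47.6) / 8 = 381.6000 / 8 = 47.7000
R̄ = (2.0 + 1.4 + 1.3 + 1.2 + 1.5 + 2.5 + 2.3 + 1.0) / 8 = 13.2000 / 8 = 1.6500
UCL = X̄̄ + A₂·R̄ = 47.7000 + 0.577 × 1.6500 = 48.6521

48.652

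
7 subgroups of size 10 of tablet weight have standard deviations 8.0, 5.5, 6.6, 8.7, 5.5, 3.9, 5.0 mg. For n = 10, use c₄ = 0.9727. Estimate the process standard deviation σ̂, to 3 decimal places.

6.345

s̄ = (8.0 + 5.5 + 6.6 + 8.7 + 5.5 + 3.9 + 5.0) / 7 = 6.1714
σ̂ = s̄ / c₄ = 6.1714 / 0.9727 = 6.3446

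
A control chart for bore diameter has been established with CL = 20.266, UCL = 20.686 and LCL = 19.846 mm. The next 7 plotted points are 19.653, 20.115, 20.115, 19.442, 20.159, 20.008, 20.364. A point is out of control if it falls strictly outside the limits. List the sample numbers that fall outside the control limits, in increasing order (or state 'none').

1, 4

Compare each point to [19.846, 20.686]: sample 1 = 19.653 < LCL; sample 4 = 19.442 < LCL.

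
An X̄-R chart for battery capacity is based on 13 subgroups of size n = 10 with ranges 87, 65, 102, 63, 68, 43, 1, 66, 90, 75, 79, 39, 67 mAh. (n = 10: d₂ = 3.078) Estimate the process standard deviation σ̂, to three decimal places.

R̄ = (87 + 65 + 102 + 63 + 68 + 43 + 1 + 66 + 90 + 75 + 79 + 39 + 67) / 13 = 65.0000
σ̂ = R̄ / d₂ = 65.0000 / 3.078 = 21.1176

21.118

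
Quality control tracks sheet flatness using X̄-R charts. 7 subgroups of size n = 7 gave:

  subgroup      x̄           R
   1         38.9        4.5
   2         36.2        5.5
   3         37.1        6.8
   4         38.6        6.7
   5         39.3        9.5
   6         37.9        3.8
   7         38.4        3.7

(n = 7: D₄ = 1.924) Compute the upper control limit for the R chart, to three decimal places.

R̄ = (4.5 + 5.5 + 6.8 + 6.7 + 9.5 + 3.8 + 3.7) / 7 = 40.5000 / 7 = 5.7857
UCL_R = D₄·R̄ = 1.924 × 5.7857 = 11.1317

11.132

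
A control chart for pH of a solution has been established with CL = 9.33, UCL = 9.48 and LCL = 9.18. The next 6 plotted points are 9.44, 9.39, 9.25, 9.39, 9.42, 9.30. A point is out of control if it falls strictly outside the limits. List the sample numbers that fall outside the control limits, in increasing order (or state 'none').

none

All 6 points lie within [9.18, 9.48].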